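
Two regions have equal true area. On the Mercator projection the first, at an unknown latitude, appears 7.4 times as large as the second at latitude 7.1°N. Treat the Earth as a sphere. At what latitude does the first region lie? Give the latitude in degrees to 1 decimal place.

68.6°

On Mercator, (apparent₁)/(apparent₂) = sec²φ₁ / sec²φ₂ when true areas are equal.
cos²φ₂ / cos²φ₁ = 7.4  ⇒  cos φ₁ = cos 7.1° / √7.4 = 0.9923/2.720 = 0.3648.
φ₁ = arccos(0.3648) ≈ 68.6°.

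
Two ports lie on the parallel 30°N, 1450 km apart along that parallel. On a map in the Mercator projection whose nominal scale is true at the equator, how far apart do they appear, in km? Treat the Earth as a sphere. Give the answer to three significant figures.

For Mercator, h = k = sec φ (a conformal cylindrical projection has a single point scale, 1/cos φ).
Along the parallel, k = sec 30° = 1/0.8660 = 1.155.
Map distance = 1450 × 1.155 ≈ 1670 km.

1670 km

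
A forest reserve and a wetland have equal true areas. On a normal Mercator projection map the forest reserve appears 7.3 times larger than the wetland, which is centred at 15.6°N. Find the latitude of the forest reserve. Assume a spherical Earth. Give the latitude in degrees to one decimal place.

69.1°

On Mercator, (apparent₁)/(apparent₂) = sec²φ₁ / sec²φ₂ when true areas are equal.
cos²φ₂ / cos²φ₁ = 7.3  ⇒  cos φ₁ = cos 15.6° / √7.3 = 0.9632/2.702 = 0.3565.
φ₁ = arccos(0.3565) ≈ 69.1°.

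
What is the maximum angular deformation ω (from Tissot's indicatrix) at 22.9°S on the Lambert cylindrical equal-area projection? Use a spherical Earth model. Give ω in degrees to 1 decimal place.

9.4°

The Lambert cylindrical equal-area projection is the cylindrical equal-area projection with its standard parallel at the equator (φ₀ = 0). A cylindrical equal-area projection with standard parallel φ₀ has meridian scale h = cos φ / cos φ₀ and parallel scale k = cos φ₀ / cos φ (so areas are preserved, h·k = 1).
At 22.9°: h = 0.9212, k = 1.086; principal scales a = 1.086, b = 0.9212.
sin(ω/2) = (a − b)/(a + b) = 0.1644/2.007 = 0.08191, so ω = 2 arcsin(0.08191) ≈ 9.4°.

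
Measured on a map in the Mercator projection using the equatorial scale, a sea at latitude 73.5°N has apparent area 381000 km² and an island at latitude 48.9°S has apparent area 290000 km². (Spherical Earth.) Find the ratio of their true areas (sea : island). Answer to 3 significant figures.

On Mercator the areal scale is sec²φ, so true area = apparent × cos²φ.
True area of sea: 381000 × cos²(73.5°) = 381000 × 0.08066 = 30730 km².
True area of island: 290000 × cos²(48.9°) = 290000 × 0.4321 = 125300 km².
Ratio = 30730 / 125300 ≈ 0.245.

0.245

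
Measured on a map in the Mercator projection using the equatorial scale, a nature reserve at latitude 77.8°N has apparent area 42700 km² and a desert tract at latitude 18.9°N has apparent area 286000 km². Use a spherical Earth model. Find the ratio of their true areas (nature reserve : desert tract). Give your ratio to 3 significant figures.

0.00745

Mercator's areal exaggeration is sec²φ; hence true area = (apparent area) · cos²φ.
True area of nature reserve: 42700 × cos²(77.8°) = 42700 × 0.04466 = 1907 km².
True area of desert tract: 286000 × cos²(18.9°) = 286000 × 0.8951 = 256000 km².
Ratio = 1907 / 256000 ≈ 0.00745.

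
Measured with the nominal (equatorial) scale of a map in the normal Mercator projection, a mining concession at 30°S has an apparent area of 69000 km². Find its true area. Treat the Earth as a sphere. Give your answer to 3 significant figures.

The Mercator projection is conformal; its linear scale factor is the same in every direction and equals sec φ = 1/cos φ.
Areal scale = k² = sec²φ = 1/cos²(30°) = 1/0.8660² = 1.333.
True area = apparent / (areal scale) = 69000 / 1.333 ≈ 51800 km².

51800 km²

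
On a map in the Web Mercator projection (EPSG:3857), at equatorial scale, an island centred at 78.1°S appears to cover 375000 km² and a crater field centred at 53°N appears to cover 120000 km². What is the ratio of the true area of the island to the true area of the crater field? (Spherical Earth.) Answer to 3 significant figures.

On Mercator the areal scale is sec²φ, so true area = apparent × cos²φ.
True area of island: 375000 × cos²(78.1°) = 375000 × 0.04252 = 15950 km².
True area of crater field: 120000 × cos²(53°) = 120000 × 0.3622 = 43460 km².
Ratio = 15950 / 43460 ≈ 0.367.

0.367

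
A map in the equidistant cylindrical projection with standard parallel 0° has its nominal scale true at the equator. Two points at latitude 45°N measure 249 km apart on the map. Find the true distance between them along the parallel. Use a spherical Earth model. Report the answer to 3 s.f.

For the equirectangular projection with φ₀ = 0 (plate carrée), h = 1 along meridians and k = sec φ along parallels.
Along the parallel at 45°, map distances are exaggerated by k = sec 45° = 1.414.
True distance = 249 / 1.414 = 249 × cos 45° ≈ 176 km.

176 km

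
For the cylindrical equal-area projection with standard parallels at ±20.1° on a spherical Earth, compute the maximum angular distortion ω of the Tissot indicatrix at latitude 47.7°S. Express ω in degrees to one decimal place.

For cylindrical equal-area with standard parallel φ₀, h = cos φ / cos φ₀ and k = cos φ₀ / cos φ, so h·k = 1.
At 47.7°: h = 0.7167, k = 1.395; principal scales a = 1.395, b = 0.7167.
sin(ω/2) = (a − b)/(a + b) = 0.6787/2.112 = 0.3214, so ω = 2 arcsin(0.3214) ≈ 37.5°.

37.5°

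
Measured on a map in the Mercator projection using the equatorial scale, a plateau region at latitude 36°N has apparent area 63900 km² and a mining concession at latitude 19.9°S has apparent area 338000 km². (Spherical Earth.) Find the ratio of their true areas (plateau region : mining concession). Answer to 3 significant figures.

Since Mercator area scale is 1/cos²φ, the true area equals the apparent area multiplied by cos²φ.
True area of plateau region: 63900 × cos²(36°) = 63900 × 0.6545 = 41820 km².
True area of mining concession: 338000 × cos²(19.9°) = 338000 × 0.8841 = 298800 km².
Ratio = 41820 / 298800 ≈ 0.140.

0.140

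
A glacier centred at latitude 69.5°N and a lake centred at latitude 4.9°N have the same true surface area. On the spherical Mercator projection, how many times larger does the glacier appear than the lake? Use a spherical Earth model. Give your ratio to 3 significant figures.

On Mercator, area is exaggerated by sec²φ = 1/cos²φ.
At 69.5°: sec²(69.5°) = 1/0.3502² = 8.154.
At 4.9°: sec²(4.9°) = 1/0.9963² = 1.007.
Ratio = 8.154/1.007 = cos²(4.9°)/cos²(69.5°) ≈ 8.09.

8.09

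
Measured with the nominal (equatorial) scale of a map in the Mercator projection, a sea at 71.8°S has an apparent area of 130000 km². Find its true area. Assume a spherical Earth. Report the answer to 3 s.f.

Mercator is conformal, so the point scale is isotropic: h = k = sec φ = 1/cos φ.
Areal scale = k² = sec²φ = 1/cos²(71.8°) = 1/0.3123² = 10.25.
True area = apparent / (areal scale) = 130000 / 10.25 ≈ 12700 km².

12700 km²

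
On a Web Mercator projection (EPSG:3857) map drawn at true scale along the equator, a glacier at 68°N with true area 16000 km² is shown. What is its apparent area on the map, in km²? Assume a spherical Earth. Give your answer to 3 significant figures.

For Mercator, h = k = sec φ (a conformal cylindrical projection has a single point scale, 1/cos φ).
Areal scale = k² = sec²φ = 1/cos²(68°) = 1/0.3746² = 7.126.
Apparent area = 16000 × 7.126 ≈ 114000 km².

114000 km²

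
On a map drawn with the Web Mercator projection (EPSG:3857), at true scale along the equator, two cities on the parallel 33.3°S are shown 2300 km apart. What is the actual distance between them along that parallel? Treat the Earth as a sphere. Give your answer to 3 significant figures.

The Mercator projection is conformal; its linear scale factor is the same in every direction and equals sec φ = 1/cos φ.
Along the parallel at 33.3°, map distances are exaggerated by k = sec 33.3° = 1.196.
True distance = 2300 / 1.196 = 2300 × cos 33.3° ≈ 1920 km.

1920 km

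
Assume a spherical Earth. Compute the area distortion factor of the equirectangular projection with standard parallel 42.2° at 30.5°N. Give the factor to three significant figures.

In the equirectangular projection with standard parallel φ₀ = 42.2° (x = Rλ cos φ₀, y = Rφ), meridians are true-scale (h = 1) and the parallel scale is k = cos φ₀ / cos φ.
Areal scale = h·k = 1 × cos φ₀ / cos φ; at 30.5°, h = 1.000, k = 0.8598, so h·k = 0.8598.

0.860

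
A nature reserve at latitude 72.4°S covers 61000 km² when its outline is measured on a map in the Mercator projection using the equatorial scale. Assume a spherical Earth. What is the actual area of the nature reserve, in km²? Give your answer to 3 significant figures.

5580 km²

The Mercator projection is conformal; its linear scale factor is the same in every direction and equals sec φ = 1/cos φ.
Areal scale = k² = sec²φ = 1/cos²(72.4°) = 1/0.3024² = 10.94.
True area = apparent / (areal scale) = 61000 / 10.94 ≈ 5580 km².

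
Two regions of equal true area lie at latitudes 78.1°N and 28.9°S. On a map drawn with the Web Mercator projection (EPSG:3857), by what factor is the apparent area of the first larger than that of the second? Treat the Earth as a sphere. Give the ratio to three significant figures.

Mercator is conformal with k = sec φ, so areal scale = k² = sec²φ.
At 78.1°: sec²(78.1°) = 1/0.2062² = 23.52.
At 28.9°: sec²(28.9°) = 1/0.8755² = 1.305.
Ratio = 23.52/1.305 = cos²(28.9°)/cos²(78.1°) ≈ 18.0.

18.0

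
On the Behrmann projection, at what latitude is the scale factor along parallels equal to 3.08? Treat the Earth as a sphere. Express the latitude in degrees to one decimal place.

The Behrmann projection is cylindrical equal-area with φ₀ = 30°. For cylindrical equal-area with standard parallel φ₀, h = cos φ / cos φ₀ and k = cos φ₀ / cos φ, so h·k = 1.
k = cos φ₀ / cos φ = 3.08  ⇒  cos φ = cos 30° / 3.08 = 0.2812.
φ = arccos(0.2812) ≈ 73.7°.

73.7°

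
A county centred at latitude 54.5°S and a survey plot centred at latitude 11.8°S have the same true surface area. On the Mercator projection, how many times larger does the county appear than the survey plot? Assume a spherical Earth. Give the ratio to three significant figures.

Mercator is conformal with k = sec φ, so areal scale = k² = sec²φ.
At 54.5°: sec²(54.5°) = 1/0.5807² = 2.965.
At 11.8°: sec²(11.8°) = 1/0.9789² = 1.044.
Ratio = 2.965/1.044 = cos²(11.8°)/cos²(54.5°) ≈ 2.84.

2.84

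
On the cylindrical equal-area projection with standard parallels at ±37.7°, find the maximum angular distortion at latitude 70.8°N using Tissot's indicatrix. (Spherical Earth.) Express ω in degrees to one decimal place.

89.7°

For cylindrical equal-area with standard parallel φ₀, h = cos φ / cos φ₀ and k = cos φ₀ / cos φ, so h·k = 1.
At 70.8°: h = 0.4156, k = 2.406; principal scales a = 2.406, b = 0.4156.
sin(ω/2) = (a − b)/(a + b) = 1.990/2.822 = 0.7054, so ω = 2 arcsin(0.7054) ≈ 89.7°.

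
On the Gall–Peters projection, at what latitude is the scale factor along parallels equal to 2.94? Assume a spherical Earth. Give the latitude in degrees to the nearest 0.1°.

The Gall–Peters projection is cylindrical equal-area with φ₀ = 45°. A cylindrical equal-area projection with standard parallel φ₀ has meridian scale h = cos φ / cos φ₀ and parallel scale k = cos φ₀ / cos φ (so areas are preserved, h·k = 1).
k = cos φ₀ / cos φ = 2.94  ⇒  cos φ = cos 45° / 2.94 = 0.2405.
φ = arccos(0.2405) ≈ 76.1°.

76.1°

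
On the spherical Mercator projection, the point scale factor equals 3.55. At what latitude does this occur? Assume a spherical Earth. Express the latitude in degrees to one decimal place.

73.6°

Mercator scale is k = sec φ = 1/cos φ.
1/cos φ = 3.55  ⇒  cos φ = 0.2817  ⇒  φ = arccos(0.2817) ≈ 73.6°.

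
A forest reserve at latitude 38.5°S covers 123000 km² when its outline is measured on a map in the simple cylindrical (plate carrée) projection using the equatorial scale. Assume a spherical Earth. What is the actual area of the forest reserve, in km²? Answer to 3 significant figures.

Plate carrée maps x = Rλ, y = Rφ. The meridian scale is h = 1 and the parallel scale is k = 1/cos φ = sec φ.
Areal scale = h·k = 1 × sec φ; at 38.5°, h = 1.000, k = 1.278, so h·k = 1.278.
True area = apparent / (areal scale) = 123000 / 1.278 ≈ 96300 km².

96300 km²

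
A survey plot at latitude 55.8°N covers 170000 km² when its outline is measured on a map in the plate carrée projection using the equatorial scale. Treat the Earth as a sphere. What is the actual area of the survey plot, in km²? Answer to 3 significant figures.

Plate carrée maps x = Rλ, y = Rφ. The meridian scale is h = 1 and the parallel scale is k = 1/cos φ = sec φ.
Areal scale = h·k = 1 × sec φ; at 55.8°, h = 1.000, k = 1.779, so h·k = 1.779.
True area = apparent / (areal scale) = 170000 / 1.779 ≈ 95600 km².

95600 km²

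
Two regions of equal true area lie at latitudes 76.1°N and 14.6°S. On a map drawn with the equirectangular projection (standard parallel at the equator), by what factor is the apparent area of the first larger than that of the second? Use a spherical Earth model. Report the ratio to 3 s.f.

4.03

Plate carrée maps x = Rλ, y = Rφ. The meridian scale is h = 1 and the parallel scale is k = 1/cos φ = sec φ.
Areal scale at 76.1°: h·k = 1.000 × 4.163 = 4.163.
Areal scale at 14.6°: h·k = 1.000 × 1.033 = 1.033.
Ratio = 4.163/1.033 ≈ 4.03.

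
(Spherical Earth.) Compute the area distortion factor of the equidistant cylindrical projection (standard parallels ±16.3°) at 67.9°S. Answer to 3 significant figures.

With standard parallel φ₀ = 16.3°, the equirectangular projection gives x = Rλ cos φ₀, y = Rφ, so h = 1 and k = cos 16.3° / cos φ.
Areal scale = h·k = 1 × cos φ₀ / cos φ; at 67.9°, h = 1.000, k = 2.551, so h·k = 2.551.

2.55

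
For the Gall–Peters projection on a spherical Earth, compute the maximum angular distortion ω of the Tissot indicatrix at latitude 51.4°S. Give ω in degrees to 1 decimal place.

Gall–Peters is a cylindrical equal-area projection with standard parallels at ±45°. Cylindrical equal-area (φ₀ = 45°): h = cos φ / cos 45° along meridians, k = cos 45° / cos φ along parallels; h·k = 1.
At 51.4°: h = 0.8823, k = 1.133; principal scales a = 1.133, b = 0.8823.
sin(ω/2) = (a − b)/(a + b) = 0.2511/2.016 = 0.1246, so ω = 2 arcsin(0.1246) ≈ 14.3°.

14.3°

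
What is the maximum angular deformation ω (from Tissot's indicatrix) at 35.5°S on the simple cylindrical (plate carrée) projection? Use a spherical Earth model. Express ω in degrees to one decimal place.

Plate carrée maps x = Rλ, y = Rφ. The meridian scale is h = 1 and the parallel scale is k = 1/cos φ = sec φ.
At 35.5°: h = 1.000, k = 1.228; principal scales a = 1.228, b = 1.000.
sin(ω/2) = (a − b)/(a + b) = 0.2283/2.228 = 0.1025, so ω = 2 arcsin(0.1025) ≈ 11.8°.

11.8°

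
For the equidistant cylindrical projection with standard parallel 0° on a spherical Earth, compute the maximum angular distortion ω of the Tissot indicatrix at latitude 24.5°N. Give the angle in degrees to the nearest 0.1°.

5.4°

Plate carrée maps x = Rλ, y = Rφ. The meridian scale is h = 1 and the parallel scale is k = 1/cos φ = sec φ.
At 24.5°: h = 1.000, k = 1.099; principal scales a = 1.099, b = 1.000.
sin(ω/2) = (a − b)/(a + b) = 0.09895/2.099 = 0.04714, so ω = 2 arcsin(0.04714) ≈ 5.4°.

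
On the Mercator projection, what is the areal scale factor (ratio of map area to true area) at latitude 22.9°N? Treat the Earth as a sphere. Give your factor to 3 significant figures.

The Mercator projection is conformal; its linear scale factor is the same in every direction and equals sec φ = 1/cos φ.
Areal scale = k² = sec²φ = 1/cos²(22.9°) = 1/0.9212² = 1.178.

1.18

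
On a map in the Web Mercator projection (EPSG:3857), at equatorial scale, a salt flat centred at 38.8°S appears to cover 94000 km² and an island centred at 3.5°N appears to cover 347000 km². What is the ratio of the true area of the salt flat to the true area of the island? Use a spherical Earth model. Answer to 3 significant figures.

Mercator's areal exaggeration is sec²φ; hence true area = (apparent area) · cos²φ.
True area of salt flat: 94000 × cos²(38.8°) = 94000 × 0.6074 = 57090 km².
True area of island: 347000 × cos²(3.5°) = 347000 × 0.9963 = 345700 km².
Ratio = 57090 / 345700 ≈ 0.165.

0.165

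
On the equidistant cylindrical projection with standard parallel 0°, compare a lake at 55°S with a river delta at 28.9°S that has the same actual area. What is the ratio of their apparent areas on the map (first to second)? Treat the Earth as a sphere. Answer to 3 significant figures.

1.53

In the plate carrée (x = Rλ, y = Rφ), meridians are true-scale (h = 1) and parallels are stretched by k = sec φ.
Areal scale at 55°: h·k = 1.000 × 1.743 = 1.743.
Areal scale at 28.9°: h·k = 1.000 × 1.142 = 1.142.
Ratio = 1.743/1.142 ≈ 1.53.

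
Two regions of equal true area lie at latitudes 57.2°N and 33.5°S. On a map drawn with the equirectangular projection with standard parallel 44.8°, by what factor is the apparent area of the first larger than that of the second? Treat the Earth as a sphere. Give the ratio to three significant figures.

The equidistant cylindrical projection with φ₀ = 44.8° has h = 1 (meridians true) and k = cos φ₀ / cos φ along parallels.
Areal scale at 57.2°: h·k = 1.000 × 1.310 = 1.310.
Areal scale at 33.5°: h·k = 1.000 × 0.8509 = 0.8509.
Ratio = 1.310/0.8509 ≈ 1.54.

1.54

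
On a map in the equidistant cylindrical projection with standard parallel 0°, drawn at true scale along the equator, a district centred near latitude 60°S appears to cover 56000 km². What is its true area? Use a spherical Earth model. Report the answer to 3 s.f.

28000 km²

For the equirectangular projection with φ₀ = 0 (plate carrée), h = 1 along meridians and k = sec φ along parallels.
Areal scale = h·k = 1 × sec φ; at 60°, h = 1.000, k = 2.000, so h·k = 2.000.
True area = apparent / (areal scale) = 56000 / 2.000 ≈ 28000 km².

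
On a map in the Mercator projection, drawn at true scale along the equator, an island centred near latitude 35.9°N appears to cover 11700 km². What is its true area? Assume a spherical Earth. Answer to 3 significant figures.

For Mercator, h = k = sec φ (a conformal cylindrical projection has a single point scale, 1/cos φ).
Areal scale = k² = sec²φ = 1/cos²(35.9°) = 1/0.8100² = 1.524.
True area = apparent / (areal scale) = 11700 / 1.524 ≈ 7680 km².

7680 km²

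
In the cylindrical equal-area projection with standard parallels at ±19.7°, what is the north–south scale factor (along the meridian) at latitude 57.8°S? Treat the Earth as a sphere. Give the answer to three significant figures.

0.566

Cylindrical equal-area (φ₀ = 19.7°): h = cos φ / cos 19.7° along meridians, k = cos 19.7° / cos φ along parallels; h·k = 1.
h = cos 57.8° / cos 19.7° = 0.5329/0.9415 = 0.5660.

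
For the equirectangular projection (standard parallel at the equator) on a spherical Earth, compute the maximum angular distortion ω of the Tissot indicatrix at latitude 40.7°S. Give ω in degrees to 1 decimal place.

15.8°

In the plate carrée (x = Rλ, y = Rφ), meridians are true-scale (h = 1) and parallels are stretched by k = sec φ.
At 40.7°: h = 1.000, k = 1.319; principal scales a = 1.319, b = 1.000.
sin(ω/2) = (a − b)/(a + b) = 0.3190/2.319 = 0.1376, so ω = 2 arcsin(0.1376) ≈ 15.8°.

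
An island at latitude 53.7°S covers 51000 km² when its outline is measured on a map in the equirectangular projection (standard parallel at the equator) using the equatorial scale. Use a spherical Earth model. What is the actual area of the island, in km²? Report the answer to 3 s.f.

30200 km²

Plate carrée maps x = Rλ, y = Rφ. The meridian scale is h = 1 and the parallel scale is k = 1/cos φ = sec φ.
Areal scale = h·k = 1 × sec φ; at 53.7°, h = 1.000, k = 1.689, so h·k = 1.689.
True area = apparent / (areal scale) = 51000 / 1.689 ≈ 30200 km².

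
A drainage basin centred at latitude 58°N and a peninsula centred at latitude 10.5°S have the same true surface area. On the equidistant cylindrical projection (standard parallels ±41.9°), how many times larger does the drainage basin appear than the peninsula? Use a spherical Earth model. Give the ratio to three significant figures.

1.86

With standard parallel φ₀ = 41.9°, the equirectangular projection gives x = Rλ cos φ₀, y = Rφ, so h = 1 and k = cos 41.9° / cos φ.
Areal scale at 58°: h·k = 1.000 × 1.405 = 1.405.
Areal scale at 10.5°: h·k = 1.000 × 0.7570 = 0.7570.
Ratio = 1.405/0.7570 ≈ 1.86.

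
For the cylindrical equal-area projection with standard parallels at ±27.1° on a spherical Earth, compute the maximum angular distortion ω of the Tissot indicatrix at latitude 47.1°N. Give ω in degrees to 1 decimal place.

A cylindrical equal-area projection with standard parallel φ₀ has meridian scale h = cos φ / cos φ₀ and parallel scale k = cos φ₀ / cos φ (so areas are preserved, h·k = 1).
At 47.1°: h = 0.7647, k = 1.308; principal scales a = 1.308, b = 0.7647.
sin(ω/2) = (a − b)/(a + b) = 0.5431/2.072 = 0.2620, so ω = 2 arcsin(0.2620) ≈ 30.4°.

30.4°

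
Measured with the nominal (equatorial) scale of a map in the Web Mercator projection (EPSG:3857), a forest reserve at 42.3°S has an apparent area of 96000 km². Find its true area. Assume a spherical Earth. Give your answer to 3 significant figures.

Mercator is conformal, so the point scale is isotropic: h = k = sec φ = 1/cos φ.
Areal scale = k² = sec²φ = 1/cos²(42.3°) = 1/0.7396² = 1.828.
True area = apparent / (areal scale) = 96000 / 1.828 ≈ 52500 km².

52500 km²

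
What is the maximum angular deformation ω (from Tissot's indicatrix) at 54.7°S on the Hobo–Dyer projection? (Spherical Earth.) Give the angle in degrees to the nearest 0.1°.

The Hobo–Dyer projection is cylindrical equal-area with φ₀ = 37.5°. For cylindrical equal-area with standard parallel φ₀, h = cos φ / cos φ₀ and k = cos φ₀ / cos φ, so h·k = 1.
At 54.7°: h = 0.7284, k = 1.373; principal scales a = 1.373, b = 0.7284.
sin(ω/2) = (a − b)/(a + b) = 0.6445/2.101 = 0.3067, so ω = 2 arcsin(0.3067) ≈ 35.7°.

35.7°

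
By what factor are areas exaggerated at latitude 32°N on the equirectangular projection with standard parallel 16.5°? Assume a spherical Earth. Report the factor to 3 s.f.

The equidistant cylindrical projection with φ₀ = 16.5° has h = 1 (meridians true) and k = cos φ₀ / cos φ along parallels.
Areal scale = h·k = 1 × cos φ₀ / cos φ; at 32°, h = 1.000, k = 1.131, so h·k = 1.131.

1.13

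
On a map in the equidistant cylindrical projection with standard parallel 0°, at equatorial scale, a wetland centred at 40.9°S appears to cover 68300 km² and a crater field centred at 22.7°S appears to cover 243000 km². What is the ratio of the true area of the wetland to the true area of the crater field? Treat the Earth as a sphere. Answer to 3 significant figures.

Plate carrée has h = 1 and k = sec φ, giving areal scale sec φ; true area = (apparent area) · cos φ.
True area of wetland: 68300 × cos(40.9°) = 68300 × 0.7559 = 51620 km².
True area of crater field: 243000 × cos(22.7°) = 243000 × 0.9225 = 224200 km².
Ratio = 51620 / 224200 ≈ 0.230.

0.230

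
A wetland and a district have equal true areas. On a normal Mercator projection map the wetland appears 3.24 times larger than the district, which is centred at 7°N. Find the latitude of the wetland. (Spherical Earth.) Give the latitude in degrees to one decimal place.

56.5°

Mercator areal scale is sec²φ, so apparent-area ratio = sec²φ₁ / sec²φ₂ = cos²φ₂ / cos²φ₁.
cos²φ₂ / cos²φ₁ = 3.24  ⇒  cos φ₁ = cos 7° / √3.24 = 0.9925/1.800 = 0.5514.
φ₁ = arccos(0.5514) ≈ 56.5°.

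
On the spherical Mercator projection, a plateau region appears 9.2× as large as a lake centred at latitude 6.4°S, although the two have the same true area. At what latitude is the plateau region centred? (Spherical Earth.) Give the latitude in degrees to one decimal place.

For equal true areas on Mercator, apparent areas scale as sec²φ, so the ratio is cos²φ₂ / cos²φ₁.
cos²φ₂ / cos²φ₁ = 9.2  ⇒  cos φ₁ = cos 6.4° / √9.2 = 0.9938/3.033 = 0.3276.
φ₁ = arccos(0.3276) ≈ 70.9°.

70.9°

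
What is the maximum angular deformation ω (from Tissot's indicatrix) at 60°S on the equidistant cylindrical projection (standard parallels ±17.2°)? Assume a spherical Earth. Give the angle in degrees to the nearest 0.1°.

36.5°

In the equirectangular projection with standard parallel φ₀ = 17.2° (x = Rλ cos φ₀, y = Rφ), meridians are true-scale (h = 1) and the parallel scale is k = cos φ₀ / cos φ.
At 60°: h = 1.000, k = 1.911; principal scales a = 1.911, b = 1.000.
sin(ω/2) = (a − b)/(a + b) = 0.9106/2.911 = 0.3128, so ω = 2 arcsin(0.3128) ≈ 36.5°.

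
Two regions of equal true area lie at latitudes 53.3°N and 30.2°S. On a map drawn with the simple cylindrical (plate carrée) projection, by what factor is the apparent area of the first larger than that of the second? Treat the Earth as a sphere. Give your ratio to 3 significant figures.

Plate carrée maps x = Rλ, y = Rφ. The meridian scale is h = 1 and the parallel scale is k = 1/cos φ = sec φ.
Areal scale at 53.3°: h·k = 1.000 × 1.673 = 1.673.
Areal scale at 30.2°: h·k = 1.000 × 1.157 = 1.157.
Ratio = 1.673/1.157 ≈ 1.45.

1.45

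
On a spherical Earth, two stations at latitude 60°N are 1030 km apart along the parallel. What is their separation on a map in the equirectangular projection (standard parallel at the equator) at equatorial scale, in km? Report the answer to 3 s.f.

2060 km

For the equirectangular projection with φ₀ = 0 (plate carrée), h = 1 along meridians and k = sec φ along parallels.
Along the parallel, k = sec 60° = 1/0.5000 = 2.000.
Map distance = 1030 × 2.000 ≈ 2060 km.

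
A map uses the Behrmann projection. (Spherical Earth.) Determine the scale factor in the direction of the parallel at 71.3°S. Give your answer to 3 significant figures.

2.70

Behrmann is a cylindrical equal-area projection with standard parallels at ±30°. For cylindrical equal-area with standard parallel φ₀, h = cos φ / cos φ₀ and k = cos φ₀ / cos φ, so h·k = 1.
k = cos 30° / cos 71.3° = 0.8660/0.3206 = 2.701.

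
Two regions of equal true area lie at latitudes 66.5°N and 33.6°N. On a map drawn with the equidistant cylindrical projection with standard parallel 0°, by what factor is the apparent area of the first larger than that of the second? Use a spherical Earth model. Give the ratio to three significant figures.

Plate carrée maps x = Rλ, y = Rφ. The meridian scale is h = 1 and the parallel scale is k = 1/cos φ = sec φ.
Areal scale at 66.5°: h·k = 1.000 × 2.508 = 2.508.
Areal scale at 33.6°: h·k = 1.000 × 1.201 = 1.201.
Ratio = 2.508/1.201 ≈ 2.09.

2.09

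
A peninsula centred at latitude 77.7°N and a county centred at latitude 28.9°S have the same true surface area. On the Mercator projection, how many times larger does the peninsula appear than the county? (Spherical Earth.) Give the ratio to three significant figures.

16.9

Mercator is conformal with k = sec φ, so areal scale = k² = sec²φ.
At 77.7°: sec²(77.7°) = 1/0.2130² = 22.04.
At 28.9°: sec²(28.9°) = 1/0.8755² = 1.305.
Ratio = 22.04/1.305 = cos²(28.9°)/cos²(77.7°) ≈ 16.9.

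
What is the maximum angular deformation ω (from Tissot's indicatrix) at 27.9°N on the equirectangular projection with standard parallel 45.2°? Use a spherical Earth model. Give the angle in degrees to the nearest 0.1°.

In the equirectangular projection with standard parallel φ₀ = 45.2° (x = Rλ cos φ₀, y = Rφ), meridians are true-scale (h = 1) and the parallel scale is k = cos φ₀ / cos φ.
At 27.9°: h = 1.000, k = 0.7973; principal scales a = 1.000, b = 0.7973.
sin(ω/2) = (a − b)/(a + b) = 0.2027/1.797 = 0.1128, so ω = 2 arcsin(0.1128) ≈ 13.0°.

13.0°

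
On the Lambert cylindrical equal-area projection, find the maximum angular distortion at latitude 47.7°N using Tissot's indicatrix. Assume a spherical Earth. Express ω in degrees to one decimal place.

44.2°

The Lambert cylindrical equal-area projection is the cylindrical equal-area projection with its standard parallel at the equator (φ₀ = 0). A cylindrical equal-area projection with standard parallel φ₀ has meridian scale h = cos φ / cos φ₀ and parallel scale k = cos φ₀ / cos φ (so areas are preserved, h·k = 1).
At 47.7°: h = 0.6730, k = 1.486; principal scales a = 1.486, b = 0.6730.
sin(ω/2) = (a − b)/(a + b) = 0.8128/2.159 = 0.3765, so ω = 2 arcsin(0.3765) ≈ 44.2°.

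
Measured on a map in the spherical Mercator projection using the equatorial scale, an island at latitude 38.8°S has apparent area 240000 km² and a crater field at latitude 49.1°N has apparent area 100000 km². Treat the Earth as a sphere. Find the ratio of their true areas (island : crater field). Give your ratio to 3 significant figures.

On Mercator the areal scale is sec²φ, so true area = apparent × cos²φ.
True area of island: 240000 × cos²(38.8°) = 240000 × 0.6074 = 145800 km².
True area of crater field: 100000 × cos²(49.1°) = 100000 × 0.4287 = 42870 km².
Ratio = 145800 / 42870 ≈ 3.40.

3.40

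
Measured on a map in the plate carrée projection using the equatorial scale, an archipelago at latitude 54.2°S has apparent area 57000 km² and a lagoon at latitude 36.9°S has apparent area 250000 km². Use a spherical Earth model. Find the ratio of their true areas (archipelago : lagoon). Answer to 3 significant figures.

0.167

Plate carrée has h = 1 and k = sec φ, giving areal scale sec φ; true area = (apparent area) · cos φ.
True area of archipelago: 57000 × cos(54.2°) = 57000 × 0.5850 = 33340 km².
True area of lagoon: 250000 × cos(36.9°) = 250000 × 0.7997 = 199900 km².
Ratio = 33340 / 199900 ≈ 0.167.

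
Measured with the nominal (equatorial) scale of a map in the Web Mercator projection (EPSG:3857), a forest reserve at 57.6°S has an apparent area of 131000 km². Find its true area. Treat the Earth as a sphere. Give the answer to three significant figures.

The Mercator projection is conformal; its linear scale factor is the same in every direction and equals sec φ = 1/cos φ.
Areal scale = k² = sec²φ = 1/cos²(57.6°) = 1/0.5358² = 3.483.
True area = apparent / (areal scale) = 131000 / 3.483 ≈ 37600 km².

37600 km²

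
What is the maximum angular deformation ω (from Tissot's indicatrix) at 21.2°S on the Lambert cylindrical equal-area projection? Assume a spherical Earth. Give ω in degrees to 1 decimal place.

8.0°

The Lambert cylindrical equal-area projection is the cylindrical equal-area projection with its standard parallel at the equator (φ₀ = 0). Cylindrical equal-area (φ₀ = 0°): h = cos φ / cos 0° along meridians, k = cos 0° / cos φ along parallels; h·k = 1.
At 21.2°: h = 0.9323, k = 1.073; principal scales a = 1.073, b = 0.9323.
sin(ω/2) = (a − b)/(a + b) = 0.1403/2.005 = 0.06996, so ω = 2 arcsin(0.06996) ≈ 8.0°.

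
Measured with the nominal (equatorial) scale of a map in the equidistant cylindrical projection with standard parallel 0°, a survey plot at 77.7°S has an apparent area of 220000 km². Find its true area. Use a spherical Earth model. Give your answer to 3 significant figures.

46900 km²

For the equirectangular projection with φ₀ = 0 (plate carrée), h = 1 along meridians and k = sec φ along parallels.
Areal scale = h·k = 1 × sec φ; at 77.7°, h = 1.000, k = 4.694, so h·k = 4.694.
True area = apparent / (areal scale) = 220000 / 4.694 ≈ 46900 km².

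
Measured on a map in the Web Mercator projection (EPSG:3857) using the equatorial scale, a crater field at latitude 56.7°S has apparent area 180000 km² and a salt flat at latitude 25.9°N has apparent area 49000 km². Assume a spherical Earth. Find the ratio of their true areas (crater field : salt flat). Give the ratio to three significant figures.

1.37

Mercator's areal exaggeration is sec²φ; hence true area = (apparent area) · cos²φ.
True area of crater field: 180000 × cos²(56.7°) = 180000 × 0.3014 = 54260 km².
True area of salt flat: 49000 × cos²(25.9°) = 49000 × 0.8092 = 39650 km².
Ratio = 54260 / 39650 ≈ 1.37.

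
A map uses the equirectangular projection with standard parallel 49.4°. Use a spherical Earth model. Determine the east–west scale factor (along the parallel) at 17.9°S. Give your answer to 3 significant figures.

0.684

With standard parallel φ₀ = 49.4°, the equirectangular projection gives x = Rλ cos φ₀, y = Rφ, so h = 1 and k = cos 49.4° / cos φ.
k = cos 49.4° / cos 17.9° = 0.6508/0.9516 = 0.6839.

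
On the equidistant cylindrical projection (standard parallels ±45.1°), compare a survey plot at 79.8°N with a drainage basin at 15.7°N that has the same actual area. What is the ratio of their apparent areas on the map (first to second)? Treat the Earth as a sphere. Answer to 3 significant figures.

The equidistant cylindrical projection with φ₀ = 45.1° has h = 1 (meridians true) and k = cos φ₀ / cos φ along parallels.
Areal scale at 79.8°: h·k = 1.000 × 3.986 = 3.986.
Areal scale at 15.7°: h·k = 1.000 × 0.7332 = 0.7332.
Ratio = 3.986/0.7332 ≈ 5.44.

5.44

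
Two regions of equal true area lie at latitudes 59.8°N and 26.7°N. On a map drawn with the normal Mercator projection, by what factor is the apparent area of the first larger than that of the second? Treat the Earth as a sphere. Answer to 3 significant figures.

3.15

Mercator areal scale is sec²φ.
At 59.8°: sec²(59.8°) = 1/0.5030² = 3.952.
At 26.7°: sec²(26.7°) = 1/0.8934² = 1.253.
Ratio = 3.952/1.253 = cos²(26.7°)/cos²(59.8°) ≈ 3.15.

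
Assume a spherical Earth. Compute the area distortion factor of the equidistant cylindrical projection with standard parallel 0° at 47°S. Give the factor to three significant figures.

1.47

For the equirectangular projection with φ₀ = 0 (plate carrée), h = 1 along meridians and k = sec φ along parallels.
Areal scale = h·k = 1 × sec φ; at 47°, h = 1.000, k = 1.466, so h·k = 1.466.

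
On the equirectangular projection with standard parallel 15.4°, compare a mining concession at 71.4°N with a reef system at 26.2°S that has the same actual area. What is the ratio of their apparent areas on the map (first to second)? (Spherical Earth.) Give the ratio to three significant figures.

2.81

In the equirectangular projection with standard parallel φ₀ = 15.4° (x = Rλ cos φ₀, y = Rφ), meridians are true-scale (h = 1) and the parallel scale is k = cos φ₀ / cos φ.
Areal scale at 71.4°: h·k = 1.000 × 3.023 = 3.023.
Areal scale at 26.2°: h·k = 1.000 × 1.074 = 1.074.
Ratio = 3.023/1.074 ≈ 2.81.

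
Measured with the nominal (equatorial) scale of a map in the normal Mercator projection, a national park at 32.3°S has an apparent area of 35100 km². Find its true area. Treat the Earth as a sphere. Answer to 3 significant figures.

The Mercator projection is conformal; its linear scale factor is the same in every direction and equals sec φ = 1/cos φ.
Areal scale = k² = sec²φ = 1/cos²(32.3°) = 1/0.8453² = 1.400.
True area = apparent / (areal scale) = 35100 / 1.400 ≈ 25100 km².

25100 km²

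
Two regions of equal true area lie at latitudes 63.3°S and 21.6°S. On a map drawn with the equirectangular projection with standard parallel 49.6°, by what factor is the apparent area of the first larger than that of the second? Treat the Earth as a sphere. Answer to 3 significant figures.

2.07

With standard parallel φ₀ = 49.6°, the equirectangular projection gives x = Rλ cos φ₀, y = Rφ, so h = 1 and k = cos 49.6° / cos φ.
Areal scale at 63.3°: h·k = 1.000 × 1.442 = 1.442.
Areal scale at 21.6°: h·k = 1.000 × 0.6971 = 0.6971.
Ratio = 1.442/0.6971 ≈ 2.07.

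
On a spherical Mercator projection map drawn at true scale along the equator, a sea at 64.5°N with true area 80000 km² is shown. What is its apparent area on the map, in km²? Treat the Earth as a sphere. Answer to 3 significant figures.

432000 km²

For Mercator, h = k = sec φ (a conformal cylindrical projection has a single point scale, 1/cos φ).
Areal scale = k² = sec²φ = 1/cos²(64.5°) = 1/0.4305² = 5.395.
Apparent area = 80000 × 5.395 ≈ 432000 km².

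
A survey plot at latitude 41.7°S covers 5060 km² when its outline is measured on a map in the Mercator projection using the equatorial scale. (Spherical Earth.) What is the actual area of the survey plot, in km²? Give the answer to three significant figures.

Mercator is conformal, so the point scale is isotropic: h = k = sec φ = 1/cos φ.
Areal scale = k² = sec²φ = 1/cos²(41.7°) = 1/0.7466² = 1.794.
True area = apparent / (areal scale) = 5060 / 1.794 ≈ 2820 km².

2820 km²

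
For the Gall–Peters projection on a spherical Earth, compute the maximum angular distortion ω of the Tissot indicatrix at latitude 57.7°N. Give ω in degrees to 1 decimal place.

31.7°

Gall–Peters is a cylindrical equal-area projection with standard parallels at ±45°. Cylindrical equal-area (φ₀ = 45°): h = cos φ / cos 45° along meridians, k = cos 45° / cos φ along parallels; h·k = 1.
At 57.7°: h = 0.7557, k = 1.323; principal scales a = 1.323, b = 0.7557.
sin(ω/2) = (a − b)/(a + b) = 0.5676/2.079 = 0.2730, so ω = 2 arcsin(0.2730) ≈ 31.7°.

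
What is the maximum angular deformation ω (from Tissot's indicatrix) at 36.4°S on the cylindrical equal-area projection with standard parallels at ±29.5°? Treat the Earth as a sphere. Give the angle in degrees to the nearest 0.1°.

9.0°

Cylindrical equal-area (φ₀ = 29.5°): h = cos φ / cos 29.5° along meridians, k = cos 29.5° / cos φ along parallels; h·k = 1.
At 36.4°: h = 0.9248, k = 1.081; principal scales a = 1.081, b = 0.9248.
sin(ω/2) = (a − b)/(a + b) = 0.1565/2.006 = 0.07803, so ω = 2 arcsin(0.07803) ≈ 9.0°.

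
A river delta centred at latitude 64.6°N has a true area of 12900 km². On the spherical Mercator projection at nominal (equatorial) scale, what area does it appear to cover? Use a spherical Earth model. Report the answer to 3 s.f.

Mercator is conformal, so the point scale is isotropic: h = k = sec φ = 1/cos φ.
Areal scale = k² = sec²φ = 1/cos²(64.6°) = 1/0.4289² = 5.435.
Apparent area = 12900 × 5.435 ≈ 70100 km².

70100 km²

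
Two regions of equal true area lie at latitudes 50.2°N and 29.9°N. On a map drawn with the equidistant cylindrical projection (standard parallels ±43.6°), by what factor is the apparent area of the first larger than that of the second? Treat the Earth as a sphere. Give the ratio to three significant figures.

In the equirectangular projection with standard parallel φ₀ = 43.6° (x = Rλ cos φ₀, y = Rφ), meridians are true-scale (h = 1) and the parallel scale is k = cos φ₀ / cos φ.
Areal scale at 50.2°: h·k = 1.000 × 1.131 = 1.131.
Areal scale at 29.9°: h·k = 1.000 × 0.8354 = 0.8354.
Ratio = 1.131/0.8354 ≈ 1.35.

1.35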